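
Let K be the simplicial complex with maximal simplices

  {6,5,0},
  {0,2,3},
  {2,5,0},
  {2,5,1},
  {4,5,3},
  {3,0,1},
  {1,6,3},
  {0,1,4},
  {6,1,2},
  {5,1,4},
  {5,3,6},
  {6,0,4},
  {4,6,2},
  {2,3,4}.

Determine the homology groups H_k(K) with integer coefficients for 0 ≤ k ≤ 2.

Order the vertices as 0 < 1 < 2 < 3 < 4 < 5 < 6. Listing each simplex with vertices in this order, K has dimension 2 with simplices:

  0-simplices (7): [0], [1], [2], [3], [4], [5], [6]
  1-simplices (21): [0,1], [0,2], [0,3], [0,4], [0,5], [0,6], [1,2], [1,3], [1,4], [1,5], [1,6], [2,3], [2,4], [2,5], [2,6], [3,4], [3,5], [3,6], [4,5], [4,6], [5,6]
  2-simplices (14): [0,1,3], [0,1,4], [0,2,3], [0,2,5], [0,4,6], [0,5,6], [1,2,5], [1,2,6], [1,3,6], [1,4,5], [2,3,4], [2,4,6], [3,4,5], [3,5,6]

so the chain groups are C_0 ≅ Z^7, C_1 ≅ Z^21, C_2 ≅ Z^14.

Boundary ∂_1: C_1 → C_0 sends each edge [p,q] (with p < q) to q − p.
This gives a 7×21 integer matrix of rank 6; reducing to Smith normal form yields diagonal entries (1,1,1,1,1,1).

∂_2: C_2 → C_1 maps a triangle to the signed sum of its edges. For instance
  ∂[1,4,5] = [4,5] − [1,5] + [1,4],
  ∂[1,2,6] = [2,6] − [1,6] + [1,2].
The 21×14 boundary matrix has rank 13 and Smith normal form diag(1,1,1,1,1,1,1,1,1,1,1,1,1).

Computing H_k = (kernel of ∂_k) / (image of ∂_{k+1}):

  H_0: rank C_0 − rank ∂_1 = 7 − 6 = 1, and the invariant factors of ∂_1 are all 1, so H_0 = Z.
  H_1: rank ker ∂_1 − rank ∂_2 = (21 − 6) − 13 = 2, and the invariant factors of ∂_2 are all 1, so H_1 = Z^2.
  H_2: rank ker ∂_2 − rank ∂_3 = (14 − 13) − 0 = 1, and there is no ∂_3, so H_2 = Z.

H_0 = Z,  H_1 = Z^2,  H_2 = Z.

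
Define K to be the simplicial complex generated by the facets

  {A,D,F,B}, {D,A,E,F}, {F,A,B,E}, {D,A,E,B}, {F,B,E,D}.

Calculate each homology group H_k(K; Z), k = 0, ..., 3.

Order the vertices as A < B < D < E < F. Listing each simplex with vertices in this order, K has dimension 3 with simplices:

  0-simplices (5): A, B, D, E, F
  1-simplices (10): AB, AD, AE, AF, BD, BE, BF, DE, DF, EF
  2-simplices (10): ABD, ABE, ABF, ADE, ADF, AEF, BDE, BDF, BEF, DEF
  3-simplices (5): ABDE, ABDF, ABEF, ADEF, BDEF

Hence C_0 ≅ Z^5, C_1 ≅ Z^10, C_2 ≅ Z^10, C_3 ≅ Z^5.

∂_1: C_1 → C_0 maps an edge to its endpoints' difference, ∂[p,q] = q − p. For instance
  ∂AB = B − A.
This gives a 5×10 integer matrix of rank 4; reducing to Smith normal form yields diagonal entries (1,1,1,1).

∂_2: C_2 → C_1 maps a triangle to the signed sum of its edges. For instance
  ∂ABF = BF − AF + AB,
  ∂ADF = DF − AF + AD.
This gives a 10×10 integer matrix of rank 6; reducing to Smith normal form yields diagonal entries (1,1,1,1,1,1).

The boundary map ∂_3: C_3 → C_2 sends each 3-simplex σ to the alternating sum Σ_i (−1)^i (σ with its i-th vertex removed). For instance
  ∂ABDE = BDE − ADE + ABE − ABD,
  ∂BDEF = DEF − BEF + BDF − BDE.
As a 10×5 matrix over Z this has rank 4, with invariant factors (1,1,1,1).

From H_k ≅ ker(∂_k) / im(∂_{k+1}) we obtain:

  H_0: rank C_0 − rank ∂_1 = 5 − 4 = 1, and the invariant factors of ∂_1 are all 1, so H_0 = Z.
  H_1: rank ker ∂_1 − rank ∂_2 = (10 − 4) − 6 = 0, and the invariant factors of ∂_2 are all 1, so H_1 = 0.
  H_2: rank ker ∂_2 − rank ∂_3 = (10 − 6) − 4 = 0, and the invariant factors of ∂_3 are all 1, so H_2 = 0.
  H_3: rank ker ∂_3 − rank ∂_4 = (5 − 4) − 0 = 1, and there is no ∂_4, so H_3 = Z.

As a check, the Euler characteristic is 5 − 10 + 10 − 5 = 0, which agrees with 1 − 0 + 0 − 1 = 0.

H_0 ≅ Z,  H_1 = 0,  H_2 = 0,  H_3 ≅ Z.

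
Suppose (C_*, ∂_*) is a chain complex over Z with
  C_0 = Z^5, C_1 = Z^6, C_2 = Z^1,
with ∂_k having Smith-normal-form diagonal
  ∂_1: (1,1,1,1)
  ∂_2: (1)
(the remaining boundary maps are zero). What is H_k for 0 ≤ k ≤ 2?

H_0 = Z,  H_1 = Z,  H_2 = 0.

H_0: b_0 = 5 − 0 − 4 = 1; torsion from ∂_1 factors > 1: none. So H_0 = Z.
H_1: b_1 = 6 − 4 − 1 = 1; torsion from ∂_2 factors > 1: none. So H_1 = Z.
H_2: b_2 = 1 − 1 − 0 = 0; torsion from ∂_3 factors > 1: none. So H_2 = 0.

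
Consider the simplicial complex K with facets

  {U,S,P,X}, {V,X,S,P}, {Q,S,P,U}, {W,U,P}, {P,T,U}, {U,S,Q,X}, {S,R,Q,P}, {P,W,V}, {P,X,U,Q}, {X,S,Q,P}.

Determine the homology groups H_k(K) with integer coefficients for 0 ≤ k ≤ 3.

H_0 = Z,  H_1 = 0,  H_2 = 0,  H_3 = Z.

We work with the vertex ordering P < Q < R < S < T < U < V < W < X. The simplices of K, each written with vertices in increasing order, are:

  0-simplices (9): P, Q, R, S, T, U, V, W, X
  1-simplices (21): PQ, PR, PS, PT, PU, PV, PW, PX, QR, QS, QU, QX, RS, SU, SV, SX, TU, UW, UX, VW, VX
  2-simplices (19): PQR, PQS, PQU, PQX, PRS, PSU, PSV, PSX, PTU, PUW, PUX, PVW, PVX, QRS, QSU, QSX, QUX, SUX, SVX
  3-simplices (7): PQRS, PQSU, PQSX, PQUX, PSUX, PSVX, QSUX

giving chain groups C_0 ≅ Z^9, C_1 ≅ Z^21, C_2 ≅ Z^19, C_3 ≅ Z^7.

The boundary map ∂_1: C_1 → C_0 is given by ∂[p,q] = [q] − [p]. For instance
  ∂PX = X − P.
As a 9×21 matrix over Z this has rank 8, with invariant factors (1,1,1,1,1,1,1,1).

∂_2: C_2 → C_1 acts by ∂[p,q,r] = [q,r] − [p,r] + [p,q]. For instance
  ∂PVX = VX − PX + PV,
  ∂PVW = VW − PW + PV.
As a 21×19 matrix over Z this has rank 13, with invariant factors (1,1,1,1,1,1,1,1,1,1,1,1,1).

The boundary map ∂_3: C_3 → C_2 sends each 3-simplex σ to the alternating sum Σ_i (−1)^i (σ with its i-th vertex removed). For instance
  ∂PSVX = SVX − PVX + PSX − PSV,
  ∂PQUX = QUX − PUX + PQX − PQU.
This gives a 19×7 integer matrix of rank 6; reducing to Smith normal form yields diagonal entries (1,1,1,1,1,1).

Computing H_k = (kernel of ∂_k) / (image of ∂_{k+1}):

  H_0: rank C_0 − rank ∂_1 = 9 − 8 = 1, and the invariant factors of ∂_1 are all 1, so H_0 ≅ Z.
  H_1: rank ker ∂_1 − rank ∂_2 = (21 − 8) − 13 = 0, and the invariant factors of ∂_2 are all 1, so H_1 ≅ 0.
  H_2: rank ker ∂_2 − rank ∂_3 = (19 − 13) − 6 = 0, and the invariant factors of ∂_3 are all 1, so H_2 ≅ 0.
  H_3: rank ker ∂_3 − rank ∂_4 = (7 − 6) − 0 = 1, and there is no ∂_4, so H_3 ≅ Z.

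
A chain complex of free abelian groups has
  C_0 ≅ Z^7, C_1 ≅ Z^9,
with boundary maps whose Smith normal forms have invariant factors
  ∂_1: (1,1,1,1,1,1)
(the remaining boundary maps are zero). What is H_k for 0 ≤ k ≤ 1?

H_0: b_0 = 7 − 0 − 6 = 1; torsion from ∂_1 factors > 1: none. So H_0 ≅ Z.
H_1: b_1 = 9 − 6 − 0 = 3; torsion from ∂_2 factors > 1: none. So H_1 ≅ Z^3.

H_0 ≅ Z,  H_1 ≅ Z^3.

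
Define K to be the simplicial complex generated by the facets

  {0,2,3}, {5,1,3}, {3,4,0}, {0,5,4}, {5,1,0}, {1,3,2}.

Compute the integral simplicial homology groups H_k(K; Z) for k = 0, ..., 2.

H_0 = Z,  H_1 = Z,  H_2 = 0.

Take the total order 0 < 1 < 2 < 3 < 4 < 5 on the vertex set. Then K (dimension 2) consists of the simplices:

  0-simplices (6): [0], [1], [2], [3], [4], [5]
  1-simplices (12): [0,1], [0,2], [0,3], [0,4], [0,5], [1,2], [1,3], [1,5], [2,3], [3,4], [3,5], [4,5]
  2-simplices (6): [0,1,5], [0,2,3], [0,3,4], [0,4,5], [1,2,3], [1,3,5]

Hence C_0 ≅ Z^6, C_1 ≅ Z^12, C_2 ≅ Z^6.

Boundary ∂_1: C_1 → C_0 sends each edge [p,q] (with p < q) to q − p. For instance
  ∂[4,5] = [5] − [4].
The resulting 6×12 matrix has rank 5, and its Smith normal form has invariant factors (1,1,1,1,1).

∂_2: C_2 → C_1 sends each 2-simplex [p,q,r] to [q,r] − [p,r] + [p,q]. For instance
  ∂[0,2,3] = [2,3] − [0,3] + [0,2],
  ∂[1,3,5] = [3,5] − [1,5] + [1,3].
The resulting 12×6 matrix has rank 6, and its Smith normal form has invariant factors (1,1,1,1,1,1).

Now H_k = ker ∂_k / im ∂_{k+1}, so:

  H_0: rank C_0 − rank ∂_1 = 6 − 5 = 1, and the invariant factors of ∂_1 are all 1, so H_0 ≅ Z.
  H_1: rank ker ∂_1 − rank ∂_2 = (12 − 5) − 6 = 1, and the invariant factors of ∂_2 are all 1, so H_1 ≅ Z.
  H_2: rank ker ∂_2 − rank ∂_3 = (6 − 6) − 0 = 0, and there is no ∂_3, so H_2 ≅ 0.

As a check, the Euler characteristic is 6 − 12 + 6 = 0, which agrees with 1 − 1 + 0 = 0.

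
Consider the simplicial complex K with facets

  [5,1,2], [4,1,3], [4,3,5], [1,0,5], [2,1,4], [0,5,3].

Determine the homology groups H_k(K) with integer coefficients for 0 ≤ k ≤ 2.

We work with the vertex ordering 0 < 1 < 2 < 3 < 4 < 5. The simplices of K, each written with vertices in increasing order, are:

  0-simplices (6): [0], [1], [2], [3], [4], [5]
  1-simplices (12): [0,1], [0,3], [0,5], [1,2], [1,3], [1,4], [1,5], [2,4], [2,5], [3,4], [3,5], [4,5]
  2-simplices (6): [0,1,5], [0,3,5], [1,2,4], [1,2,5], [1,3,4], [3,4,5]

Hence C_0 ≅ Z^6, C_1 ≅ Z^12, C_2 ≅ Z^6.

Boundary ∂_1: C_1 → C_0 sends each edge [p,q] (with p < q) to q − p.
This gives a 6×12 integer matrix of rank 5; reducing to Smith normal form yields diagonal entries (1,1,1,1,1).

The boundary map ∂_2: C_2 → C_1 sends each 2-simplex [p,q,r] to [q,r] − [p,r] + [p,q]. For instance
  ∂[0,3,5] = [3,5] − [0,5] + [0,3],
  ∂[1,3,4] = [3,4] − [1,4] + [1,3].
As a 12×6 matrix over Z this has rank 6, with invariant factors (1,1,1,1,1,1).

Computing H_k = (kernel of ∂_k) / (image of ∂_{k+1}):

  H_0: rank C_0 − rank ∂_1 = 6 − 5 = 1, and the invariant factors of ∂_1 are all 1, so H_0 ≅ Z.
  H_1: rank ker ∂_1 − rank ∂_2 = (12 − 5) − 6 = 1, and the invariant factors of ∂_2 are all 1, so H_1 ≅ Z.
  H_2: rank ker ∂_2 − rank ∂_3 = (6 − 6) − 0 = 0, and there is no ∂_3, so H_2 ≅ 0.

(K is a triangulation of the cylinder S^1 x I.)

H_0 ≅ Z,  H_1 ≅ Z,  H_2 = 0.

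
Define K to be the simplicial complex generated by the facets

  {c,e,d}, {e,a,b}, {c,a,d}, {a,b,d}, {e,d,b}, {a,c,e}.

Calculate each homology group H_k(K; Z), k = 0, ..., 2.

H_0 ≅ Z,  H_1 = 0,  H_2 ≅ Z.

Fix the vertex order a < b < c < d < e and write every simplex with vertices in increasing order. Then dim K = 2 and the simplices of K are:

  0-simplices (5): a, b, c, d, e
  1-simplices (9): ab, ac, ad, ae, bd, be, cd, ce, de
  2-simplices (6): abd, abe, acd, ace, bde, cde

Hence C_0 ≅ Z^5, C_1 ≅ Z^9, C_2 ≅ Z^6.

∂_1: C_1 → C_0 is given by ∂[p,q] = [q] − [p]. For instance
  ∂ab = b − a.
As a 5×9 matrix over Z this has rank 4, with invariant factors (1,1,1,1).

The boundary map ∂_2: C_2 → C_1 maps a triangle to the signed sum of its edges. For instance
  ∂acd = cd − ad + ac,
  ∂abd = bd − ad + ab.
The resulting 9×6 matrix has rank 5, and its Smith normal form has invariant factors (1,1,1,1,1).

Reading off H_k = ker ∂_k / im ∂_{k+1}:

  H_0: rank C_0 − rank ∂_1 = 5 − 4 = 1, and the invariant factors of ∂_1 are all 1, so H_0 = Z.
  H_1: rank ker ∂_1 − rank ∂_2 = (9 − 4) − 5 = 0, and the invariant factors of ∂_2 are all 1, so H_1 = 0.
  H_2: rank ker ∂_2 − rank ∂_3 = (6 − 5) − 0 = 1, and there is no ∂_3, so H_2 = Z.

As a check, the Euler characteristic is 5 − 9 + 6 = 2, which agrees with 1 − 0 + 1 = 2.
(K is a triangulation of the 2-sphere S^2.)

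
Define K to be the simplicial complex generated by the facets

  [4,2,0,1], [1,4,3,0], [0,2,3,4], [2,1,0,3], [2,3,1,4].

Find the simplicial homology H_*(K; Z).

H_0 = Z,  H_1 = 0,  H_2 = 0,  H_3 = Z.

Fix the vertex order 0 < 1 < 2 < 3 < 4 and write every simplex with vertices in increasing order. Then dim K = 3 and the simplices of K are:

  0-simplices (5): [0], [1], [2], [3], [4]
  1-simplices (10): [0,1], [0,2], [0,3], [0,4], [1,2], [1,3], [1,4], [2,3], [2,4], [3,4]
  2-simplices (10): [0,1,2], [0,1,3], [0,1,4], [0,2,3], [0,2,4], [0,3,4], [1,2,3], [1,2,4], [1,3,4], [2,3,4]
  3-simplices (5): [0,1,2,3], [0,1,2,4], [0,1,3,4], [0,2,3,4], [1,2,3,4]

giving chain groups C_0 ≅ Z^5, C_1 ≅ Z^10, C_2 ≅ Z^10, C_3 ≅ Z^5.

The boundary map ∂_1: C_1 → C_0 sends each edge [p,q] (with p < q) to q − p. For instance
  ∂[2,3] = [3] − [2].
The 5×10 boundary matrix has rank 4 and Smith normal form diag(1,1,1,1).

Boundary ∂_2: C_2 → C_1 maps a triangle to the signed sum of its edges. For instance
  ∂[1,3,4] = [3,4] − [1,4] + [1,3],
  ∂[2,3,4] = [3,4] − [2,4] + [2,3].
The resulting 10×10 matrix has rank 6, and its Smith normal form has invariant factors (1,1,1,1,1,1).

The boundary map ∂_3: C_3 → C_2 sends each 3-simplex σ to the alternating sum Σ_i (−1)^i (σ with its i-th vertex removed). For instance
  ∂[0,2,3,4] = [2,3,4] − [0,3,4] + [0,2,4] − [0,2,3],
  ∂[0,1,2,4] = [1,2,4] − [0,2,4] + [0,1,4] − [0,1,2].
As a 10×5 matrix over Z this has rank 4, with invariant factors (1,1,1,1).

From H_k ≅ ker(∂_k) / im(∂_{k+1}) we obtain:

  H_0: rank C_0 − rank ∂_1 = 5 − 4 = 1, and the invariant factors of ∂_1 are all 1, so H_0 ≅ Z.
  H_1: rank ker ∂_1 − rank ∂_2 = (10 − 4) − 6 = 0, and the invariant factors of ∂_2 are all 1, so H_1 ≅ 0.
  H_2: rank ker ∂_2 − rank ∂_3 = (10 − 6) − 4 = 0, and the invariant factors of ∂_3 are all 1, so H_2 ≅ 0.
  H_3: rank ker ∂_3 − rank ∂_4 = (5 − 4) − 0 = 1, and there is no ∂_4, so H_3 ≅ Z.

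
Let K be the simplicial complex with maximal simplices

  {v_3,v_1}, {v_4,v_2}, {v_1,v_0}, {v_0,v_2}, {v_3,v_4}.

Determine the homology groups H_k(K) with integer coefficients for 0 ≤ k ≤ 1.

H_0 ≅ Z,  H_1 ≅ Z.

Take the total order v_0 < v_1 < v_2 < v_3 < v_4 on the vertex set. Then K (dimension 1) consists of the simplices:

  0-simplices (5): [v_0], [v_1], [v_2], [v_3], [v_4]
  1-simplices (5): [v_0,v_1], [v_0,v_2], [v_1,v_3], [v_2,v_4], [v_3,v_4]

so the chain groups are C_0 ≅ Z^5, C_1 ≅ Z^5.

∂_1: C_1 → C_0 maps an edge to its endpoints' difference, ∂[p,q] = q − p. For instance
  ∂[v_2,v_4] = [v_4] − [v_2].
This gives a 5×5 integer matrix of rank 4; reducing to Smith normal form yields diagonal entries (1,1,1,1).

Reading off H_k = ker ∂_k / im ∂_{k+1}:

  H_0: rank C_0 − rank ∂_1 = 5 − 4 = 1, and the invariant factors of ∂_1 are all 1, so H_0 ≅ Z.
  H_1: rank ker ∂_1 − rank ∂_2 = (5 − 4) − 0 = 1, and there is no ∂_2, so H_1 ≅ Z.

(K is a triangulation of the circle S^1.)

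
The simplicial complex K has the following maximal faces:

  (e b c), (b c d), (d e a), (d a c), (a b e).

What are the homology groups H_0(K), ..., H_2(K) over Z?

Take the total order a < b < c < d < e on the vertex set. Then K (dimension 2) consists of the simplices:

  0-simplices (5): a, b, c, d, e
  1-simplices (10): ab, ac, ad, ae, bc, bd, be, cd, ce, de
  2-simplices (5): abe, acd, ade, bcd, bce

so the chain groups are C_0 ≅ Z^5, C_1 ≅ Z^10, C_2 ≅ Z^5.

The boundary map ∂_1: C_1 → C_0 sends each edge [p,q] (with p < q) to q − p. For instance
  ∂de = e − d.
The resulting 5×10 matrix has rank 4, and its Smith normal form has invariant factors (1,1,1,1).

The boundary map ∂_2: C_2 → C_1 acts by ∂[p,q,r] = [q,r] − [p,r] + [p,q]. For instance
  ∂bcd = cd − bd + bc,
  ∂acd = cd − ad + ac.
This gives a 10×5 integer matrix of rank 5; reducing to Smith normal form yields diagonal entries (1,1,1,1,1).

Computing H_k = (kernel of ∂_k) / (image of ∂_{k+1}):

  H_0: rank C_0 − rank ∂_1 = 5 − 4 = 1, and the invariant factors of ∂_1 are all 1, so H_0 = Z.
  H_1: rank ker ∂_1 − rank ∂_2 = (10 − 4) − 5 = 1, and the invariant factors of ∂_2 are all 1, so H_1 = Z.
  H_2: rank ker ∂_2 − rank ∂_3 = (5 − 5) − 0 = 0, and there is no ∂_3, so H_2 = 0.

H_0 = Z,  H_1 = Z,  H_2 = 0.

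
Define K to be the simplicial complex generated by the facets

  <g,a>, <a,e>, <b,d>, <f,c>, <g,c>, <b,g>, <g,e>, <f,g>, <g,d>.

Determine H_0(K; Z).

H_0 ≅ Z.

Take the total order a < b < c < d < e < f < g on the vertex set. Then K (dimension 1) consists of the simplices:

  0-simplices (7): a, b, c, d, e, f, g
  1-simplices (9): ae, ag, bd, bg, cf, cg, dg, eg, fg

giving chain groups C_0 ≅ Z^7, C_1 ≅ Z^9.

∂_1: C_1 → C_0 maps an edge to its endpoints' difference, ∂[p,q] = q − p.
This gives a 7×9 integer matrix of rank 6; reducing to Smith normal form yields diagonal entries (1,1,1,1,1,1).

Now H_k = ker ∂_k / im ∂_{k+1}, so:

  H_0: rank C_0 − rank ∂_1 = 7 − 6 = 1, and the invariant factors of ∂_1 are all 1, so H_0 ≅ Z.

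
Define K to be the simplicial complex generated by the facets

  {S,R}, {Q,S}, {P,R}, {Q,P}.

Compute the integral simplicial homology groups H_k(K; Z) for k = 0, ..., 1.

Fix the vertex order P < Q < R < S and write every simplex with vertices in increasing order. Then dim K = 1 and the simplices of K are:

  0-simplices (4): P, Q, R, S
  1-simplices (4): PQ, PR, QS, RS

so the chain groups are C_0 ≅ Z^4, C_1 ≅ Z^4.

∂_1: C_1 → C_0 maps an edge to its endpoints' difference, ∂[p,q] = q − p. For instance
  ∂RS = S − R.
The resulting 4×4 matrix has rank 3, and its Smith normal form has invariant factors (1,1,1).

Reading off H_k = ker ∂_k / im ∂_{k+1}:

  H_0: rank C_0 − rank ∂_1 = 4 − 3 = 1, and the invariant factors of ∂_1 are all 1, so H_0 = Z.
  H_1: rank ker ∂_1 − rank ∂_2 = (4 − 3) − 0 = 1, and there is no ∂_2, so H_1 = Z.

As a check, the Euler characteristic is 4 − 4 = 0, which agrees with 1 − 1 = 0.

H_0 = Z,  H_1 = Z.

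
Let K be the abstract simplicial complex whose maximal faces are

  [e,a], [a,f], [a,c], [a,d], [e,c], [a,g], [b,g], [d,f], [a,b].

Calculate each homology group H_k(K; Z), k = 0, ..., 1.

H_0 ≅ Z,  H_1 ≅ Z^3.

K has 7 vertices, 9 edges.
rank ∂_0 = 0, rank ∂_1 = 6 ⇒ b_0 = 7 − 0 − 6 = 1; all invariant factors of ∂_1 are 1 so no torsion. So H_0 = Z.
rank ∂_1 = 6, rank ∂_2 = 0 ⇒ b_1 = 9 − 6 − 0 = 3. So H_1 = Z^3.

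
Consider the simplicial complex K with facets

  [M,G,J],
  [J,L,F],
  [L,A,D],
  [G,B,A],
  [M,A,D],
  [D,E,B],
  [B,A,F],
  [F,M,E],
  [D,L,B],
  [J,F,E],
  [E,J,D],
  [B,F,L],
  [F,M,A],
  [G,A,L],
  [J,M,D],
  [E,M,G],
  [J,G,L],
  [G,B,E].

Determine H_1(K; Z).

Order the vertices as A < B < D < E < F < G < J < L < M. Listing each simplex with vertices in this order, K has dimension 2 with simplices:

  0-simplices (9): A, B, D, E, F, G, J, L, M
  1-simplices (27): AB, AD, AF, AG, AL, AM, BD, BE, BF, BG, BL, DE, DJ, DL, DM, EF, EG, EJ, EM, FJ, FL, FM, GJ, GL, GM, JL, JM
  2-simplices (18): ABF, ABG, ADL, ADM, AFM, AGL, BDE, BDL, BEG, BFL, DEJ, DJM, EFJ, EFM, EGM, FJL, GJL, GJM

giving chain groups C_0 ≅ Z^9, C_1 ≅ Z^27, C_2 ≅ Z^18.

Boundary ∂_1: C_1 → C_0 maps an edge to its endpoints' difference, ∂[p,q] = q − p.
The resulting 9×27 matrix has rank 8, and its Smith normal form has invariant factors (1,1,1,1,1,1,1,1).

∂_2: C_2 → C_1 acts by ∂[p,q,r] = [q,r] − [p,r] + [p,q]. For instance
  ∂ABG = BG − AG + AB,
  ∂BEG = EG − BG + BE.
This gives a 27×18 integer matrix of rank 18; reducing to Smith normal form yields diagonal entries (1,1,1,1,1,1,1,1,1,1,1,1,1,1,1,1,1,2).

Reading off H_k = ker ∂_k / im ∂_{k+1}:

  H_1: rank ker ∂_1 − rank ∂_2 = (27 − 8) − 18 = 1, and ∂_2 has invariant factor 2 > 1, so H_1 ≅ Z ⊕ Z/2Z.

H_1 = Z ⊕ Z/2Z.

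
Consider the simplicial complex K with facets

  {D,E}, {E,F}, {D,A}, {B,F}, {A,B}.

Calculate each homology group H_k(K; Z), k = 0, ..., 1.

Fix the vertex order A < B < D < E < F and write every simplex with vertices in increasing order. Then dim K = 1 and the simplices of K are:

  0-simplices (5): A, B, D, E, F
  1-simplices (5): AB, AD, BF, DE, EF

Hence C_0 ≅ Z^5, C_1 ≅ Z^5.

Boundary ∂_1: C_1 → C_0 is given by ∂[p,q] = [q] − [p]. For instance
  ∂BF = F − B.
This gives a 5×5 integer matrix of rank 4; reducing to Smith normal form yields diagonal entries (1,1,1,1).

From H_k ≅ ker(∂_k) / im(∂_{k+1}) we obtain:

  H_0: rank C_0 − rank ∂_1 = 5 − 4 = 1, and the invariant factors of ∂_1 are all 1, so H_0 ≅ Z.
  H_1: rank ker ∂_1 − rank ∂_2 = (5 − 4) − 0 = 1, and there is no ∂_2, so H_1 ≅ Z.

H_0 = Z,  H_1 = Z.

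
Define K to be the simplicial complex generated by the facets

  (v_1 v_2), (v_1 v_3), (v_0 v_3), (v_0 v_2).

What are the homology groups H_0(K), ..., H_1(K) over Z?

Take the total order v_0 < v_1 < v_2 < v_3 on the vertex set. Then K (dimension 1) consists of the simplices:

  0-simplices (4): [v_0], [v_1], [v_2], [v_3]
  1-simplices (4): [v_0,v_2], [v_0,v_3], [v_1,v_2], [v_1,v_3]

so the chain groups are C_0 ≅ Z^4, C_1 ≅ Z^4.

The boundary map ∂_1: C_1 → C_0 is given by ∂[p,q] = [q] − [p]. For instance
  ∂[v_0,v_3] = [v_3] − [v_0].
This gives a 4×4 integer matrix of rank 3; reducing to Smith normal form yields diagonal entries (1,1,1).

Computing H_k = (kernel of ∂_k) / (image of ∂_{k+1}):

  H_0: rank C_0 − rank ∂_1 = 4 − 3 = 1, and the invariant factors of ∂_1 are all 1, so H_0 ≅ Z.
  H_1: rank ker ∂_1 − rank ∂_2 = (4 − 3) − 0 = 1, and there is no ∂_2, so H_1 ≅ Z.

H_0 = Z,  H_1 = Z.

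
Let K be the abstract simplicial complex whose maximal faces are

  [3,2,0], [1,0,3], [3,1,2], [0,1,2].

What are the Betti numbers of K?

b_0 = 1, b_1 = 0, b_2 = 1.

Fix the vertex order 0 < 1 < 2 < 3 and write every simplex with vertices in increasing order. Then dim K = 2 and the simplices of K are:

  0-simplices (4): [0], [1], [2], [3]
  1-simplices (6): [0,1], [0,2], [0,3], [1,2], [1,3], [2,3]
  2-simplices (4): [0,1,2], [0,1,3], [0,2,3], [1,2,3]

giving chain groups C_0 ≅ Z^4, C_1 ≅ Z^6, C_2 ≅ Z^4.

The boundary map ∂_1: C_1 → C_0 sends each edge [p,q] (with p < q) to q − p. For instance
  ∂[0,1] = [1] − [0].
This gives a 4×6 integer matrix of rank 3; reducing to Smith normal form yields diagonal entries (1,1,1).

Boundary ∂_2: C_2 → C_1 sends each 2-simplex [p,q,r] to [q,r] − [p,r] + [p,q]. For instance
  ∂[0,1,2] = [1,2] − [0,2] + [0,1],
  ∂[1,2,3] = [2,3] − [1,3] + [1,2].
The 6×4 boundary matrix has rank 3 and Smith normal form diag(1,1,1).

Now H_k = ker ∂_k / im ∂_{k+1}, so:

  H_0: rank C_0 − rank ∂_1 = 4 − 3 = 1, and the invariant factors of ∂_1 are all 1, so H_0 = Z.
  H_1: rank ker ∂_1 − rank ∂_2 = (6 − 3) − 3 = 0, and the invariant factors of ∂_2 are all 1, so H_1 = 0.
  H_2: rank ker ∂_2 − rank ∂_3 = (4 − 3) − 0 = 1, and there is no ∂_3, so H_2 = Z.

Hence the Betti numbers are b_0 = 1, b_1 = 0, b_2 = 1.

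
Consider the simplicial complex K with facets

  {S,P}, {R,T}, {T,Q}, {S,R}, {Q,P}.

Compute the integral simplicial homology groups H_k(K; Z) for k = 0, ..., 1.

H_0 = Z,  H_1 = Z.

We work with the vertex ordering P < Q < R < S < T. The simplices of K, each written with vertices in increasing order, are:

  0-simplices (5): P, Q, R, S, T
  1-simplices (5): PQ, PS, QT, RS, RT

giving chain groups C_0 ≅ Z^5, C_1 ≅ Z^5.

Boundary ∂_1: C_1 → C_0 is given by ∂[p,q] = [q] − [p]. For instance
  ∂PQ = Q − P.
This gives a 5×5 integer matrix of rank 4; reducing to Smith normal form yields diagonal entries (1,1,1,1).

Reading off H_k = ker ∂_k / im ∂_{k+1}:

  H_0: rank C_0 − rank ∂_1 = 5 − 4 = 1, and the invariant factors of ∂_1 are all 1, so H_0 ≅ Z.
  H_1: rank ker ∂_1 − rank ∂_2 = (5 − 4) − 0 = 1, and there is no ∂_2, so H_1 ≅ Z.

(K is a triangulation of the circle S^1.)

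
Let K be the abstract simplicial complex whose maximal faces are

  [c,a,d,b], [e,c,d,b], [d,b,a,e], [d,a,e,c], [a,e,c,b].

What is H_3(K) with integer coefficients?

H_3 = Z.

We work with the vertex ordering a < b < c < d < e. The simplices of K, each written with vertices in increasing order, are:

  0-simplices (5): a, b, c, d, e
  1-simplices (10): ab, ac, ad, ae, bc, bd, be, cd, ce, de
  2-simplices (10): abc, abd, abe, acd, ace, ade, bcd, bce, bde, cde
  3-simplices (5): abcd, abce, abde, acde, bcde

so the chain groups are C_0 ≅ Z^5, C_1 ≅ Z^10, C_2 ≅ Z^10, C_3 ≅ Z^5.

∂_1: C_1 → C_0 is given by ∂[p,q] = [q] − [p]. For instance
  ∂be = e − b.
This gives a 5×10 integer matrix of rank 4; reducing to Smith normal form yields diagonal entries (1,1,1,1).

The boundary map ∂_2: C_2 → C_1 acts by ∂[p,q,r] = [q,r] − [p,r] + [p,q]. For instance
  ∂bce = ce − be + bc,
  ∂abd = bd − ad + ab.
The resulting 10×10 matrix has rank 6, and its Smith normal form has invariant factors (1,1,1,1,1,1).

Boundary ∂_3: C_3 → C_2 sends each 3-simplex σ to the alternating sum Σ_i (−1)^i (σ with its i-th vertex removed). For instance
  ∂abcd = bcd − acd + abd − abc,
  ∂bcde = cde − bde + bce − bcd.
The resulting 10×5 matrix has rank 4, and its Smith normal form has invariant factors (1,1,1,1).

Now H_k = ker ∂_k / im ∂_{k+1}, so:

  H_3: rank ker ∂_3 − rank ∂_4 = (5 − 4) − 0 = 1, and there is no ∂_4, so H_3 ≅ Z.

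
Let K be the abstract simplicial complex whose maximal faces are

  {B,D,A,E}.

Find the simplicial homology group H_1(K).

We work with the vertex ordering A < B < D < E. The simplices of K, each written with vertices in increasing order, are:

  0-simplices (4): A, B, D, E
  1-simplices (6): AB, AD, AE, BD, BE, DE
  2-simplices (4): ABD, ABE, ADE, BDE
  3-simplices (1): ABDE

Hence C_0 ≅ Z^4, C_1 ≅ Z^6, C_2 ≅ Z^4, C_3 ≅ Z^1.

∂_1: C_1 → C_0 maps an edge to its endpoints' difference, ∂[p,q] = q − p.
As a 4×6 matrix over Z this has rank 3, with invariant factors (1,1,1).

The boundary map ∂_2: C_2 → C_1 maps a triangle to the signed sum of its edges. For instance
  ∂BDE = DE − BE + BD,
  ∂ADE = DE − AE + AD.
The 6×4 boundary matrix has rank 3 and Smith normal form diag(1,1,1).

∂_3: C_3 → C_2 sends each 3-simplex σ to the alternating sum Σ_i (−1)^i (σ with its i-th vertex removed). For instance
  ∂ABDE = BDE − ADE + ABE − ABD.
As a 4×1 matrix over Z this has rank 1, with invariant factors (1).

Computing H_k = (kernel of ∂_k) / (image of ∂_{k+1}):

  H_1: rank ker ∂_1 − rank ∂_2 = (6 − 3) − 3 = 0, and the invariant factors of ∂_2 are all 1, so H_1 = 0.

H_1 ≅ 0.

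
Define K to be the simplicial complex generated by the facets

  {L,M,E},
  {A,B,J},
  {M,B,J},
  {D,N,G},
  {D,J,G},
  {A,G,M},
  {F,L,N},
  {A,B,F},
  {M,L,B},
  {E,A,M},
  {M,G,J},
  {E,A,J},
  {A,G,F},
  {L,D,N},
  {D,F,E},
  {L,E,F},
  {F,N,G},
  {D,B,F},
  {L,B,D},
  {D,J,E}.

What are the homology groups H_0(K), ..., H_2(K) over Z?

H_0 = Z,  H_1 = Z × Z/2,  H_2 = 0.

Take the total order A < B < D < E < F < G < J < L < M < N on the vertex set. Then K (dimension 2) consists of the simplices:

  0-simplices (10): A, B, D, E, F, G, J, L, M, N
  1-simplices (30): AB, AE, AF, AG, AJ, AM, BD, BF, BJ, BL, BM, DE, DF, DG, DJ, DL, DN, EF, EJ, EL, EM, FG, FL, FN, GJ, GM, GN, JM, LM, LN
  2-simplices (20): ABF, ABJ, AEJ, AEM, AFG, AGM, BDF, BDL, BJM, BLM, DEF, DEJ, DGJ, DGN, DLN, EFL, ELM, FGN, FLN, GJM

Hence C_0 ≅ Z^10, C_1 ≅ Z^30, C_2 ≅ Z^20.

Boundary ∂_1: C_1 → C_0 sends each edge [p,q] (with p < q) to q − p. For instance
  ∂DN = N − D.
The resulting 10×30 matrix has rank 9, and its Smith normal form has invariant factors (1,1,1,1,1,1,1,1,1).

Boundary ∂_2: C_2 → C_1 maps a triangle to the signed sum of its edges. For instance
  ∂ABF = BF − AF + AB,
  ∂DEF = EF − DF + DE.
The resulting 30×20 matrix has rank 20, and its Smith normal form has invariant factors (1,1,1,1,1,1,1,1,1,1,1,1,1,1,1,1,1,1,1,2).

From H_k ≅ ker(∂_k) / im(∂_{k+1}) we obtain:

  H_0: rank C_0 − rank ∂_1 = 10 − 9 = 1, and the invariant factors of ∂_1 are all 1, so H_0 = Z.
  H_1: rank ker ∂_1 − rank ∂_2 = (30 − 9) − 20 = 1, and ∂_2 has invariant factor 2 > 1, so H_1 = Z × Z/2.
  H_2: rank ker ∂_2 − rank ∂_3 = (20 − 20) − 0 = 0, and there is no ∂_3, so H_2 = 0.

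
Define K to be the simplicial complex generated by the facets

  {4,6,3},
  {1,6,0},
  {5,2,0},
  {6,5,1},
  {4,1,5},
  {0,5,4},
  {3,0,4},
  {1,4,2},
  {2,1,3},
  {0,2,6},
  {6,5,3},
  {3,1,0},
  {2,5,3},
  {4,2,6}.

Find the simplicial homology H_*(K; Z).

H_0 ≅ Z,  H_1 ≅ Z^2,  H_2 ≅ Z.

Order the vertices as 0 < 1 < 2 < 3 < 4 < 5 < 6. Listing each simplex with vertices in this order, K has dimension 2 with simplices:

  0-simplices (7): [0], [1], [2], [3], [4], [5], [6]
  1-simplices (21): [0,1], [0,2], [0,3], [0,4], [0,5], [0,6], [1,2], [1,3], [1,4], [1,5], [1,6], [2,3], [2,4], [2,5], [2,6], [3,4], [3,5], [3,6], [4,5], [4,6], [5,6]
  2-simplices (14): [0,1,3], [0,1,6], [0,2,5], [0,2,6], [0,3,4], [0,4,5], [1,2,3], [1,2,4], [1,4,5], [1,5,6], [2,3,5], [2,4,6], [3,4,6], [3,5,6]

Hence C_0 ≅ Z^7, C_1 ≅ Z^21, C_2 ≅ Z^14.

Boundary ∂_1: C_1 → C_0 maps an edge to its endpoints' difference, ∂[p,q] = q − p. For instance
  ∂[2,6] = [6] − [2].
As a 7×21 matrix over Z this has rank 6, with invariant factors (1,1,1,1,1,1).

Boundary ∂_2: C_2 → C_1 maps a triangle to the signed sum of its edges. For instance
  ∂[0,1,3] = [1,3] − [0,3] + [0,1],
  ∂[1,4,5] = [4,5] − [1,5] + [1,4].
The 21×14 boundary matrix has rank 13 and Smith normal form diag(1,1,1,1,1,1,1,1,1,1,1,1,1).

From H_k ≅ ker(∂_k) / im(∂_{k+1}) we obtain:

  H_0: rank C_0 − rank ∂_1 = 7 − 6 = 1, and the invariant factors of ∂_1 are all 1, so H_0 ≅ Z.
  H_1: rank ker ∂_1 − rank ∂_2 = (21 − 6) − 13 = 2, and the invariant factors of ∂_2 are all 1, so H_1 ≅ Z^2.
  H_2: rank ker ∂_2 − rank ∂_3 = (14 − 13) − 0 = 1, and there is no ∂_3, so H_2 ≅ Z.

(K is a triangulation of the torus T^2.)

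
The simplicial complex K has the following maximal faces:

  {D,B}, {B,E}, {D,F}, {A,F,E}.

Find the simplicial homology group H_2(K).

H_2 ≅ 0.

We work with the vertex ordering A < B < D < E < F. The simplices of K, each written with vertices in increasing order, are:

  0-simplices (5): A, B, D, E, F
  1-simplices (6): AE, AF, BD, BE, DF, EF
  2-simplices (1): AEF

so the chain groups are C_0 ≅ Z^5, C_1 ≅ Z^6, C_2 ≅ Z^1.

∂_1: C_1 → C_0 is given by ∂[p,q] = [q] − [p].
The resulting 5×6 matrix has rank 4, and its Smith normal form has invariant factors (1,1,1,1).

Boundary ∂_2: C_2 → C_1 sends each 2-simplex [p,q,r] to [q,r] − [p,r] + [p,q]. For instance
  ∂AEF = EF − AF + AE.
As a 6×1 matrix over Z this has rank 1, with invariant factors (1).

Computing H_k = (kernel of ∂_k) / (image of ∂_{k+1}):

  H_2: rank ker ∂_2 − rank ∂_3 = (1 − 1) − 0 = 0, and there is no ∂_3, so H_2 = 0.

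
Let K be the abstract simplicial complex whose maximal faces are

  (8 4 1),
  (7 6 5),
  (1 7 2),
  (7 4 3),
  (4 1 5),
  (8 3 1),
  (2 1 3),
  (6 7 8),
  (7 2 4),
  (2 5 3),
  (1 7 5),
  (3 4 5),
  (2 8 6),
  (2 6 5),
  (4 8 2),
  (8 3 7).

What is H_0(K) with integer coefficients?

H_0 = Z.

K has 8 vertices, 24 edges, 16 triangles.
rank ∂_0 = 0, rank ∂_1 = 7 ⇒ b_0 = 8 − 0 − 7 = 1; all invariant factors of ∂_1 are 1 so no torsion. So H_0 = Z.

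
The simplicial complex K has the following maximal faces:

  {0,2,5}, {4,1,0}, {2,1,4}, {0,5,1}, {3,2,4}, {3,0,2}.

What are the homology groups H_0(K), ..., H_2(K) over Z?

H_0 = Z,  H_1 = Z,  H_2 = 0.

Take the total order 0 < 1 < 2 < 3 < 4 < 5 on the vertex set. Then K (dimension 2) consists of the simplices:

  0-simplices (6): [0], [1], [2], [3], [4], [5]
  1-simplices (12): [0,1], [0,2], [0,3], [0,4], [0,5], [1,2], [1,4], [1,5], [2,3], [2,4], [2,5], [3,4]
  2-simplices (6): [0,1,4], [0,1,5], [0,2,3], [0,2,5], [1,2,4], [2,3,4]

giving chain groups C_0 ≅ Z^6, C_1 ≅ Z^12, C_2 ≅ Z^6.

Boundary ∂_1: C_1 → C_0 sends each edge [p,q] (with p < q) to q − p. For instance
  ∂[2,4] = [4] − [2].
This gives a 6×12 integer matrix of rank 5; reducing to Smith normal form yields diagonal entries (1,1,1,1,1).

∂_2: C_2 → C_1 acts by ∂[p,q,r] = [q,r] − [p,r] + [p,q]. For instance
  ∂[0,1,4] = [1,4] − [0,4] + [0,1],
  ∂[1,2,4] = [2,4] − [1,4] + [1,2].
This gives a 12×6 integer matrix of rank 6; reducing to Smith normal form yields diagonal entries (1,1,1,1,1,1).

Reading off H_k = ker ∂_k / im ∂_{k+1}:

  H_0: rank C_0 − rank ∂_1 = 6 − 5 = 1, and the invariant factors of ∂_1 are all 1, so H_0 = Z.
  H_1: rank ker ∂_1 − rank ∂_2 = (12 − 5) − 6 = 1, and the invariant factors of ∂_2 are all 1, so H_1 = Z.
  H_2: rank ker ∂_2 − rank ∂_3 = (6 − 6) − 0 = 0, and there is no ∂_3, so H_2 = 0.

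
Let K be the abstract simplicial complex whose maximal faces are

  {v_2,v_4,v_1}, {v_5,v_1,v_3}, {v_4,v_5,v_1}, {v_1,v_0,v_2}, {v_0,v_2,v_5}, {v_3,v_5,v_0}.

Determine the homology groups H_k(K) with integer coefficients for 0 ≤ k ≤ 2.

Order the vertices as v_0 < v_1 < v_2 < v_3 < v_4 < v_5. Listing each simplex with vertices in this order, K has dimension 2 with simplices:

  0-simplices (6): [v_0], [v_1], [v_2], [v_3], [v_4], [v_5]
  1-simplices (12): [v_0,v_1], [v_0,v_2], [v_0,v_3], [v_0,v_5], [v_1,v_2], [v_1,v_3], [v_1,v_4], [v_1,v_5], [v_2,v_4], [v_2,v_5], [v_3,v_5], [v_4,v_5]
  2-simplices (6): [v_0,v_1,v_2], [v_0,v_2,v_5], [v_0,v_3,v_5], [v_1,v_2,v_4], [v_1,v_3,v_5], [v_1,v_4,v_5]

Hence C_0 ≅ Z^6, C_1 ≅ Z^12, C_2 ≅ Z^6.

∂_1: C_1 → C_0 is given by ∂[p,q] = [q] − [p].
The 6×12 boundary matrix has rank 5 and Smith normal form diag(1,1,1,1,1).

∂_2: C_2 → C_1 sends each 2-simplex [p,q,r] to [q,r] − [p,r] + [p,q]. For instance
  ∂[v_1,v_4,v_5] = [v_4,v_5] − [v_1,v_5] + [v_1,v_4],
  ∂[v_0,v_1,v_2] = [v_1,v_2] − [v_0,v_2] + [v_0,v_1].
The 12×6 boundary matrix has rank 6 and Smith normal form diag(1,1,1,1,1,1).

From H_k ≅ ker(∂_k) / im(∂_{k+1}) we obtain:

  H_0: rank C_0 − rank ∂_1 = 6 − 5 = 1, and the invariant factors of ∂_1 are all 1, so H_0 ≅ Z.
  H_1: rank ker ∂_1 − rank ∂_2 = (12 − 5) − 6 = 1, and the invariant factors of ∂_2 are all 1, so H_1 ≅ Z.
  H_2: rank ker ∂_2 − rank ∂_3 = (6 − 6) − 0 = 0, and there is no ∂_3, so H_2 ≅ 0.

H_0 ≅ Z,  H_1 ≅ Z,  H_2 = 0.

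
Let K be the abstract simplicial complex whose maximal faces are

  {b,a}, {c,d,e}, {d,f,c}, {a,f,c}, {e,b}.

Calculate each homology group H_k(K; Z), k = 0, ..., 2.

H_0 = Z,  H_1 = Z,  H_2 = 0.

K has 6 vertices, 9 edges, 3 triangles.
rank ∂_0 = 0, rank ∂_1 = 5 ⇒ b_0 = 6 − 0 − 5 = 1; all invariant factors of ∂_1 are 1 so no torsion. So H_0 = Z.
rank ∂_1 = 5, rank ∂_2 = 3 ⇒ b_1 = 9 − 5 − 3 = 1; all invariant factors of ∂_2 are 1 so no torsion. So H_1 = Z.
rank ∂_2 = 3, rank ∂_3 = 0 ⇒ b_2 = 3 − 3 − 0 = 0. So H_2 = 0.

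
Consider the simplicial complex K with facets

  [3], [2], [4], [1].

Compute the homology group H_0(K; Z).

H_0 = Z^4.

Order the vertices as 1 < 2 < 3 < 4. Listing each simplex with vertices in this order, K has dimension 0 with simplices:

  0-simplices (4): [1], [2], [3], [4]

giving chain groups C_0 ≅ Z^4.

Computing H_k = (kernel of ∂_k) / (image of ∂_{k+1}):

  H_0: rank C_0 − rank ∂_1 = 4 − 0 = 4, and there is no ∂_1, so H_0 ≅ Z^4.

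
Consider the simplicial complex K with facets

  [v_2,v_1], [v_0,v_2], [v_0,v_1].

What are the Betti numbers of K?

Take the total order v_0 < v_1 < v_2 on the vertex set. Then K (dimension 1) consists of the simplices:

  0-simplices (3): [v_0], [v_1], [v_2]
  1-simplices (3): [v_0,v_1], [v_0,v_2], [v_1,v_2]

so the chain groups are C_0 ≅ Z^3, C_1 ≅ Z^3.

∂_1: C_1 → C_0 maps an edge to its endpoints' difference, ∂[p,q] = q − p.
This gives a 3×3 integer matrix of rank 2; reducing to Smith normal form yields diagonal entries (1,1).

Now H_k = ker ∂_k / im ∂_{k+1}, so:

  H_0: rank C_0 − rank ∂_1 = 3 − 2 = 1, and the invariant factors of ∂_1 are all 1, so H_0 = Z.
  H_1: rank ker ∂_1 − rank ∂_2 = (3 − 2) − 0 = 1, and there is no ∂_2, so H_1 = Z.

As a check, the Euler characteristic is 3 − 3 = 0, which agrees with 1 − 1 = 0.
(K is a triangulation of the circle S^1.)

Hence the Betti numbers are b_0 = 1, b_1 = 1.

b_0 = 1, b_1 = 1.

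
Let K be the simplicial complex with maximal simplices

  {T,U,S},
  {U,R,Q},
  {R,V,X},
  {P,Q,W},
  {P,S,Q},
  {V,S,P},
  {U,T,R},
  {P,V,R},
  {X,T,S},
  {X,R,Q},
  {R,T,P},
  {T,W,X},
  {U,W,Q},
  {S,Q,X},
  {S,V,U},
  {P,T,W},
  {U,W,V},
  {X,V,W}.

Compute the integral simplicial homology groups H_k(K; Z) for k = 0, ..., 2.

H_0 ≅ Z,  H_1 ≅ Z^2,  H_2 ≅ Z.

K has 9 vertices, 27 edges, 18 triangles.
rank ∂_0 = 0, rank ∂_1 = 8 ⇒ b_0 = 9 − 0 − 8 = 1; all invariant factors of ∂_1 are 1 so no torsion. So H_0 = Z.
rank ∂_1 = 8, rank ∂_2 = 17 ⇒ b_1 = 27 − 8 − 17 = 2; all invariant factors of ∂_2 are 1 so no torsion. So H_1 = Z^2.
rank ∂_2 = 17, rank ∂_3 = 0 ⇒ b_2 = 18 − 17 − 0 = 1. So H_2 = Z.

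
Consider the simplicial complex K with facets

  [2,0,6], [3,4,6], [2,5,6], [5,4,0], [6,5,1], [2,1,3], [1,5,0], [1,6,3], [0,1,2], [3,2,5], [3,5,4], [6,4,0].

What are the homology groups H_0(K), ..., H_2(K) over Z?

We work with the vertex ordering 0 < 1 < 2 < 3 < 4 < 5 < 6. The simplices of K, each written with vertices in increasing order, are:

  0-simplices (7): [0], [1], [2], [3], [4], [5], [6]
  1-simplices (18): [0,1], [0,2], [0,4], [0,5], [0,6], [1,2], [1,3], [1,5], [1,6], [2,3], [2,5], [2,6], [3,4], [3,5], [3,6], [4,5], [4,6], [5,6]
  2-simplices (12): [0,1,2], [0,1,5], [0,2,6], [0,4,5], [0,4,6], [1,2,3], [1,3,6], [1,5,6], [2,3,5], [2,5,6], [3,4,5], [3,4,6]

Hence C_0 ≅ Z^7, C_1 ≅ Z^18, C_2 ≅ Z^12.

The boundary map ∂_1: C_1 → C_0 is given by ∂[p,q] = [q] − [p].
The resulting 7×18 matrix has rank 6, and its Smith normal form has invariant factors (1,1,1,1,1,1).

The boundary map ∂_2: C_2 → C_1 acts by ∂[p,q,r] = [q,r] − [p,r] + [p,q]. For instance
  ∂[1,5,6] = [5,6] − [1,6] + [1,5],
  ∂[0,1,2] = [1,2] − [0,2] + [0,1].
The resulting 18×12 matrix has rank 12, and its Smith normal form has invariant factors (1,1,1,1,1,1,1,1,1,1,1,2).

Now H_k = ker ∂_k / im ∂_{k+1}, so:

  H_0: rank C_0 − rank ∂_1 = 7 − 6 = 1, and the invariant factors of ∂_1 are all 1, so H_0 ≅ Z.
  H_1: rank ker ∂_1 − rank ∂_2 = (18 − 6) − 12 = 0, and ∂_2 has invariant factor 2 > 1, so H_1 ≅ Z/2Z.
  H_2: rank ker ∂_2 − rank ∂_3 = (12 − 12) − 0 = 0, and there is no ∂_3, so H_2 ≅ 0.

As a check, the Euler characteristic is 7 − 18 + 12 = 1, which agrees with 1 − 0 + 0 = 1.

H_0 ≅ Z,  H_1 ≅ Z/2Z,  H_2 = 0.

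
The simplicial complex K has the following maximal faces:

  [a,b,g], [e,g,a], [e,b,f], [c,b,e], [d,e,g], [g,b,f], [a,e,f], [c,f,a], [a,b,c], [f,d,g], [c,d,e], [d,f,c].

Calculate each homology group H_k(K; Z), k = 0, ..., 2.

H_0 = Z,  H_1 = Z/2,  H_2 = 0.

Order the vertices as a < b < c < d < e < f < g. Listing each simplex with vertices in this order, K has dimension 2 with simplices:

  0-simplices (7): a, b, c, d, e, f, g
  1-simplices (18): ab, ac, ae, af, ag, bc, be, bf, bg, cd, ce, cf, de, df, dg, ef, eg, fg
  2-simplices (12): abc, abg, acf, aef, aeg, bce, bef, bfg, cde, cdf, deg, dfg

giving chain groups C_0 ≅ Z^7, C_1 ≅ Z^18, C_2 ≅ Z^12.

The boundary map ∂_1: C_1 → C_0 is given by ∂[p,q] = [q] − [p]. For instance
  ∂fg = g − f.
The 7×18 boundary matrix has rank 6 and Smith normal form diag(1,1,1,1,1,1).

∂_2: C_2 → C_1 acts by ∂[p,q,r] = [q,r] − [p,r] + [p,q]. For instance
  ∂aeg = eg − ag + ae,
  ∂dfg = fg − dg + df.
As a 18×12 matrix over Z this has rank 12, with invariant factors (1,1,1,1,1,1,1,1,1,1,1,2).

Now H_k = ker ∂_k / im ∂_{k+1}, so:

  H_0: rank C_0 − rank ∂_1 = 7 − 6 = 1, and the invariant factors of ∂_1 are all 1, so H_0 = Z.
  H_1: rank ker ∂_1 − rank ∂_2 = (18 − 6) − 12 = 0, and ∂_2 has invariant factor 2 > 1, so H_1 = Z/2.
  H_2: rank ker ∂_2 − rank ∂_3 = (12 − 12) − 0 = 0, and there is no ∂_3, so H_2 = 0.

(K is a triangulation of the real projective plane RP^2.)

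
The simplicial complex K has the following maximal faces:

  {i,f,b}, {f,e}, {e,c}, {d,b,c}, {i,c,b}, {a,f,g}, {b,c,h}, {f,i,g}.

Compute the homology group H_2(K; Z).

Order the vertices as a < b < c < d < e < f < g < h < i. Listing each simplex with vertices in this order, K has dimension 2 with simplices:

  0-simplices (9): a, b, c, d, e, f, g, h, i
  1-simplices (15): af, ag, bc, bd, bf, bh, bi, cd, ce, ch, ci, ef, fg, fi, gi
  2-simplices (6): afg, bcd, bch, bci, bfi, fgi

Hence C_0 ≅ Z^9, C_1 ≅ Z^15, C_2 ≅ Z^6.

∂_1: C_1 → C_0 sends each edge [p,q] (with p < q) to q − p. For instance
  ∂bf = f − b.
The resulting 9×15 matrix has rank 8, and its Smith normal form has invariant factors (1,1,1,1,1,1,1,1).

Boundary ∂_2: C_2 → C_1 maps a triangle to the signed sum of its edges. For instance
  ∂bch = ch − bh + bc,
  ∂bci = ci − bi + bc.
This gives a 15×6 integer matrix of rank 6; reducing to Smith normal form yields diagonal entries (1,1,1,1,1,1).

Computing H_k = (kernel of ∂_k) / (image of ∂_{k+1}):

  H_2: rank ker ∂_2 − rank ∂_3 = (6 − 6) − 0 = 0, and there is no ∂_3, so H_2 = 0.

H_2 ≅ 0.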